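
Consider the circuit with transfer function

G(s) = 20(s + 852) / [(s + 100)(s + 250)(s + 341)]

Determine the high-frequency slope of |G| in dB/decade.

-40 dB/decade

Each pole contributes −20 dB/decade at high frequency; each zero contributes +20 dB/decade.
Net: 1 zero(s) − 3 pole(s) → -40 dB/decade.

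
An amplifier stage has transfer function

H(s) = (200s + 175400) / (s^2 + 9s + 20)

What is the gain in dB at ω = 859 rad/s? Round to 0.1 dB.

-9.6 dB

Substitute s = j859:
Numerator: 200(j859) + 175400 = 175400 + j171800
Denominator: (j859)^2 + 9(j859) + 20 = -737861 + j7731
|N| = √(175400² + 171800²) ≈ 2.4552e+05, ∠N ≈ 44.41°
|D| = √(737861² + 7731²) ≈ 7.379e+05, ∠D ≈ 179.40°
|H| = 2.4552e+05 / 7.379e+05 ≈ 0.33273
Gain = 20 log₁₀(0.33273) ≈ -9.56 dB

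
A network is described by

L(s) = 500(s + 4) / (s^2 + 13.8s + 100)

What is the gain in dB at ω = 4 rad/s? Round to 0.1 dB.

At s = jω = j4:
zero (s+4): 4 + j4 → |·| = √(4²+4²) = √32 ≈ 5.6569, ∠ = arctan(4/4) ≈ 45.00°
quadratic: (j4)² + 13.8·j4 + 100 = 84 + j55.2 → |·| ≈ 100.51, ∠ ≈ 33.31°
|L| = 500 · 5.6569 / 100.51 ≈ 28.141
Gain = 20 log₁₀(28.141) ≈ 28.99 dB

29.0 dB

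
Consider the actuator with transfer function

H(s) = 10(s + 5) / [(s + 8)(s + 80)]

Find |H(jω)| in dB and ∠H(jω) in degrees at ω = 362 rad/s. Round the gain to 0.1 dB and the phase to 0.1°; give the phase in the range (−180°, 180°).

-31.4 dB, -77.1°

At s = jω = j362:
zero (s+5): 5 + j362 → |·| = √(5²+362²) = √131069 ≈ 362.03, ∠ = arctan(362/5) ≈ 89.21°
pole (s+8): 8 + j362 → |·| = √(8²+362²) = √131108 ≈ 362.09, ∠ = arctan(362/8) ≈ 88.73°
pole (s+80): 80 + j362 → |·| = √(80²+362²) = √137444 ≈ 370.73, ∠ = arctan(362/80) ≈ 77.54°
|H| = 10 · 362.03 / 1.3424e+05 ≈ 0.026969
Gain = 20 log₁₀(0.026969) ≈ -31.38 dB
∠H = 89.21° − 166.27° = -77.06°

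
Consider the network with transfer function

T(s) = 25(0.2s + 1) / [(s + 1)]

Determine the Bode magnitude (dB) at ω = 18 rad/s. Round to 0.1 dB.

14.3 dB

At ω = 18 rad/s:
zero (1 + j18·0.2) = 1 + j3.6 → |·| ≈ 3.7363, ∠ ≈ 74.48°
pole (1 + j18·1) = 1 + j18 → |·| ≈ 18.028, ∠ ≈ 86.82°
|T| = 25 · 3.7363 / (18.028) ≈ 5.1812
Gain = 20 log₁₀(5.1812) ≈ 14.29 dB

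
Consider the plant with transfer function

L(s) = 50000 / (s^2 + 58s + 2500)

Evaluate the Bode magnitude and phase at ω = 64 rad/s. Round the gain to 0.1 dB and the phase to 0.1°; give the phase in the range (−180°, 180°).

At s = jω = j64:
quadratic: (j64)² + 58·j64 + 2500 = -1596 + j3712 → |·| ≈ 4040.6, ∠ ≈ 113.27°
|L| = 50000 / 4040.6 ≈ 12.374
Gain = 20 log₁₀(12.374) ≈ 21.85 dB
∠L = 0.00° − 113.27° = -113.27°

21.9 dB, -113.3°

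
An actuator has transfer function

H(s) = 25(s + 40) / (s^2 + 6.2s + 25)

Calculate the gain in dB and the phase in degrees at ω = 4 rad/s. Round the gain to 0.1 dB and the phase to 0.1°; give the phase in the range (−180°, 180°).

31.6 dB, -64.3°

At s = jω = j4:
zero (s+40): 40 + j4 → |·| = √(40²+4²) = √1616 ≈ 40.2, ∠ = arctan(4/40) ≈ 5.71°
quadratic: (j4)² + 6.2·j4 + 25 = 9 + j24.8 → |·| ≈ 26.383, ∠ ≈ 70.05°
|H| = 25 · 40.2 / 26.383 ≈ 38.093
Gain = 20 log₁₀(38.093) ≈ 31.62 dB
∠H = 5.71° − 70.05° = -64.34°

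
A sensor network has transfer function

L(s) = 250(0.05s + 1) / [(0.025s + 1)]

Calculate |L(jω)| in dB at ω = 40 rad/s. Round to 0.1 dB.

At ω = 40 rad/s:
zero (1 + j40·0.05) = 1 + j2 → |·| ≈ 2.2361, ∠ ≈ 63.43°
pole (1 + j40·0.025) = 1 + j1 → |·| ≈ 1.4142, ∠ ≈ 45.00°
|L| = 250 · 2.2361 / (1.4142) ≈ 395.29
Gain = 20 log₁₀(395.29) ≈ 51.94 dB

51.9 dB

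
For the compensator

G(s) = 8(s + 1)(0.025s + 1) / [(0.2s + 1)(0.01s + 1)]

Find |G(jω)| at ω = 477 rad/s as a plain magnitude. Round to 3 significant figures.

At ω = 477 rad/s:
zero (1 + j477·1) = 1 + j477 → |·| ≈ 477, ∠ ≈ 89.88°
zero (1 + j477·0.025) = 1 + j11.925 → |·| ≈ 11.967, ∠ ≈ 85.21°
pole (1 + j477·0.2) = 1 + j95.4 → |·| ≈ 95.405, ∠ ≈ 89.40°
pole (1 + j477·0.01) = 1 + j4.77 → |·| ≈ 4.8737, ∠ ≈ 78.16°
|G| = 8 · 477 · 11.967 / (95.405 · 4.8737) ≈ 98.212

98.2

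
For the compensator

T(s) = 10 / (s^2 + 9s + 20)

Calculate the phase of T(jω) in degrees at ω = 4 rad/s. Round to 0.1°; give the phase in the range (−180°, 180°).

-83.7°

Substitute s = j4:
Numerator: 10 = 10 + j0
Denominator: (j4)^2 + 9(j4) + 20 = 4 + j36
|N| = √(10² + 0²) ≈ 10, ∠N ≈ 0.00°
|D| = √(4² + 36²) ≈ 36.222, ∠D ≈ 83.66°
∠T = 0.00° − 83.66° = -83.66°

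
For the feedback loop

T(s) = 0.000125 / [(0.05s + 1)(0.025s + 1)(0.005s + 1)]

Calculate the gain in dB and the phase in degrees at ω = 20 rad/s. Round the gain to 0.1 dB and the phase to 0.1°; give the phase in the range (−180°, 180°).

At ω = 20 rad/s:
pole (1 + j20·0.05) = 1 + j1 → |·| ≈ 1.4142, ∠ ≈ 45.00°
pole (1 + j20·0.025) = 1 + j0.5 → |·| ≈ 1.118, ∠ ≈ 26.57°
pole (1 + j20·0.005) = 1 + j0.1 → |·| ≈ 1.005, ∠ ≈ 5.71°
|T| = 0.000125 · 1 / (1.4142 · 1.118 · 1.005) ≈ 7.8667e-05
Gain = 20 log₁₀(7.8667e-05) ≈ -82.08 dB
∠T = (0°) − (45.00° + 26.57° + 5.71°) = -77.28°

-82.1 dB, -77.3°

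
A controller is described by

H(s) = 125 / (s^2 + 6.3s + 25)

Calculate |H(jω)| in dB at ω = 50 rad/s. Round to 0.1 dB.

At s = jω = j50:
quadratic: (j50)² + 6.3·j50 + 25 = -2475 + j315 → |·| ≈ 2495, ∠ ≈ 172.75°
|H| = 125 / 2495 ≈ 0.0501
Gain = 20 log₁₀(0.0501) ≈ -26.00 dB

-26.0 dB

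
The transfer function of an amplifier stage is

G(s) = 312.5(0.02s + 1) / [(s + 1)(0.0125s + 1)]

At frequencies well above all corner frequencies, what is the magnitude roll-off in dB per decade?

Each pole contributes −20 dB/decade at high frequency; each zero contributes +20 dB/decade.
Net: 1 zero(s) − 2 pole(s) → -20 dB/decade.

-20 dB/decade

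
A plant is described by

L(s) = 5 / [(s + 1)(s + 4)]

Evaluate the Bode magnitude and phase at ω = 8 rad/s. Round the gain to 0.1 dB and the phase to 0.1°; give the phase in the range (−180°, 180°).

At s = jω = j8:
pole (s+1): 1 + j8 → |·| = √(1²+8²) = √65 ≈ 8.0623, ∠ = arctan(8/1) ≈ 82.87°
pole (s+4): 4 + j8 → |·| = √(4²+8²) = √80 ≈ 8.9443, ∠ = arctan(8/4) ≈ 63.43°
|L| = 5 / 72.112 ≈ 0.069337
Gain = 20 log₁₀(0.069337) ≈ -23.18 dB
∠L = 0.00° − 146.30° = -146.30°

-23.2 dB, -146.3°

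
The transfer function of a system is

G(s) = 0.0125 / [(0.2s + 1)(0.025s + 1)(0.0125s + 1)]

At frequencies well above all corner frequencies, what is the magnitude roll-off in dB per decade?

Each pole contributes −20 dB/decade at high frequency; each zero contributes +20 dB/decade.
Net: 0 zero(s) − 3 pole(s) → -60 dB/decade.

-60 dB/decade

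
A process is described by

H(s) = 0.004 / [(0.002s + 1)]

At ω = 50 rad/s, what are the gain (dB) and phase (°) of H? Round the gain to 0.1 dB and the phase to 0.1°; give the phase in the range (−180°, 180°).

At ω = 50 rad/s:
pole (1 + j50·0.002) = 1 + j0.1 → |·| ≈ 1.005, ∠ ≈ 5.71°
|H| = 0.004 · 1 / (1.005) ≈ 0.0039801
Gain = 20 log₁₀(0.0039801) ≈ -48.00 dB
∠H = (0°) − (5.71°) = -5.71°

-48.0 dB, -5.7°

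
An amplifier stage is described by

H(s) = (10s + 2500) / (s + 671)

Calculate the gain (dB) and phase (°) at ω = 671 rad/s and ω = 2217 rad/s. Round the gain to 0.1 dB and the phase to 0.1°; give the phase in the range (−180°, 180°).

Substitute s = j671:
Numerator: 10(j671) + 2500 = 2500 + j6710
Denominator: (j671) + 671 = 671 + j671
|N| = √(2500² + 6710²) ≈ 7160.6, ∠N ≈ 69.57°
|D| = √(671² + 671²) ≈ 948.94, ∠D ≈ 45.00°
|H| = 7160.6 / 948.94 ≈ 7.5459
Gain = 20 log₁₀(7.5459) ≈ 17.55 dB
∠H = 69.57° − 45.00° = 24.57°

Substitute s = j2217:
Numerator: 10(j2217) + 2500 = 2500 + j22170
Denominator: (j2217) + 671 = 671 + j2217
|N| = √(2500² + 22170²) ≈ 22311, ∠N ≈ 83.57°
|D| = √(671² + 2217²) ≈ 2316.3, ∠D ≈ 73.16°
|H| = 22311 / 2316.3 ≈ 9.6322
Gain = 20 log₁₀(9.6322) ≈ 19.67 dB
∠H = 83.57° − 73.16° = 10.41°

ω = 671: 17.6 dB, 24.6°; ω = 2217: 19.7 dB, 10.4°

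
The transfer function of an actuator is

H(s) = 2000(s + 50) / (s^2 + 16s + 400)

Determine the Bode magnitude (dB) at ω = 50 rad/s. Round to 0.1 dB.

At s = jω = j50:
zero (s+50): 50 + j50 → |·| = √(50²+50²) = √5000 ≈ 70.711, ∠ = arctan(50/50) ≈ 45.00°
quadratic: (j50)² + 16·j50 + 400 = -2100 + j800 → |·| ≈ 2247.2, ∠ ≈ 159.15°
|H| = 2000 · 70.711 / 2247.2 ≈ 62.933
Gain = 20 log₁₀(62.933) ≈ 35.98 dB

36.0 dB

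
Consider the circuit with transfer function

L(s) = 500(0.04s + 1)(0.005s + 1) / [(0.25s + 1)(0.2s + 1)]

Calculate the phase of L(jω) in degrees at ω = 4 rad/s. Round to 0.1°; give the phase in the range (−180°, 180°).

-73.4°

At ω = 4 rad/s:
zero (1 + j4·0.04) = 1 + j0.16 → |·| ≈ 1.0127, ∠ ≈ 9.09°
zero (1 + j4·0.005) = 1 + j0.02 → |·| ≈ 1.0002, ∠ ≈ 1.15°
pole (1 + j4·0.25) = 1 + j1 → |·| ≈ 1.4142, ∠ ≈ 45.00°
pole (1 + j4·0.2) = 1 + j0.8 → |·| ≈ 1.2806, ∠ ≈ 38.66°
∠L = (9.09° + 1.15°) − (45.00° + 38.66°) = -73.42°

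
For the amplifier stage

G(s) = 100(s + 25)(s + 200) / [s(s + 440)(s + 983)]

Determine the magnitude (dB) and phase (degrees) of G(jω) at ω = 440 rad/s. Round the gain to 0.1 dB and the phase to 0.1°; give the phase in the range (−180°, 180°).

At s = jω = j440:
zero (s+25): 25 + j440 → |·| = √(25²+440²) = √194225 ≈ 440.71, ∠ = arctan(440/25) ≈ 86.75°
zero (s+200): 200 + j440 → |·| = √(200²+440²) = √233600 ≈ 483.32, ∠ = arctan(440/200) ≈ 65.56°
pole (s+440): 440 + j440 → |·| = √(440²+440²) = √387200 ≈ 622.25, ∠ = arctan(440/440) ≈ 45.00°
pole (s+983): 983 + j440 → |·| = √(983²+440²) = √1159889 ≈ 1077, ∠ = arctan(440/983) ≈ 24.11°
pole at origin: |s| = 440, ∠ = 90.00° (in denominator)
|G| = 100 · 2.13e+05 / 2.9487e+08 ≈ 0.072235
Gain = 20 log₁₀(0.072235) ≈ -22.83 dB
∠G = 152.31° − 159.11° = -6.80°

-22.8 dB, -6.8°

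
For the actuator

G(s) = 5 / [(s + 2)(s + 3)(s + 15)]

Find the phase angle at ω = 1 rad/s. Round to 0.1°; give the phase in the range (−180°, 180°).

-48.8°

At s = jω = j1:
pole (s+2): 2 + j1 → |·| = √(2²+1²) = √5 ≈ 2.2361, ∠ = arctan(1/2) ≈ 26.57°
pole (s+3): 3 + j1 → |·| = √(3²+1²) = √10 ≈ 3.1623, ∠ = arctan(1/3) ≈ 18.43°
pole (s+15): 15 + j1 → |·| = √(15²+1²) = √226 ≈ 15.033, ∠ = arctan(1/15) ≈ 3.81°
∠G = 0.00° − 48.81° = -48.81°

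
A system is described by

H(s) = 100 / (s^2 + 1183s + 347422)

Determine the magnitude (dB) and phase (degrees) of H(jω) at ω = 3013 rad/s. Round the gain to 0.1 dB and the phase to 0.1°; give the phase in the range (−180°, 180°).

Substitute s = j3013:
Numerator: 100 = 100 + j0
Denominator: (j3013)^2 + 1183(j3013) + 347422 = -8730747 + j3564379
|N| = √(100² + 0²) ≈ 100, ∠N ≈ 0.00°
|D| = √(8730747² + 3564379²) ≈ 9.4303e+06, ∠D ≈ 157.79°
|H| = 100 / 9.4303e+06 ≈ 1.0604e-05
Gain = 20 log₁₀(1.0604e-05) ≈ -99.49 dB
∠H = 0.00° − 157.79° = -157.79°

-99.5 dB, -157.8°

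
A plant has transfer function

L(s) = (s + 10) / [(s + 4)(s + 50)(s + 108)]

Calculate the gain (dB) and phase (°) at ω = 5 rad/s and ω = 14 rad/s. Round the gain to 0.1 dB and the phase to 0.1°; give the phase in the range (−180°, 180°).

At s = jω = j5:
zero (s+10): 10 + j5 → |·| = √(10²+5²) = √125 ≈ 11.18, ∠ = arctan(5/10) ≈ 26.57°
pole (s+4): 4 + j5 → |·| = √(4²+5²) = √41 ≈ 6.4031, ∠ = arctan(5/4) ≈ 51.34°
pole (s+50): 50 + j5 → |·| = √(50²+5²) = √2525 ≈ 50.249, ∠ = arctan(5/50) ≈ 5.71°
pole (s+108): 108 + j5 → |·| = √(108²+5²) = √11689 ≈ 108.12, ∠ = arctan(5/108) ≈ 2.65°
|L| = 1 · 11.18 / 34788 ≈ 0.00032138
Gain = 20 log₁₀(0.00032138) ≈ -69.86 dB
∠L = 26.57° − 59.70° = -33.13°

At s = jω = j14:
zero (s+10): 10 + j14 → |·| = √(10²+14²) = √296 ≈ 17.205, ∠ = arctan(14/10) ≈ 54.46°
pole (s+4): 4 + j14 → |·| = √(4²+14²) = √212 ≈ 14.56, ∠ = arctan(14/4) ≈ 74.05°
pole (s+50): 50 + j14 → |·| = √(50²+14²) = √2696 ≈ 51.923, ∠ = arctan(14/50) ≈ 15.64°
pole (s+108): 108 + j14 → |·| = √(108²+14²) = √11860 ≈ 108.9, ∠ = arctan(14/108) ≈ 7.39°
|L| = 1 · 17.205 / 82328 ≈ 0.00020898
Gain = 20 log₁₀(0.00020898) ≈ -73.60 dB
∠L = 54.46° − 97.08° = -42.62°

ω = 5: -69.9 dB, -33.1°; ω = 14: -73.6 dB, -42.6°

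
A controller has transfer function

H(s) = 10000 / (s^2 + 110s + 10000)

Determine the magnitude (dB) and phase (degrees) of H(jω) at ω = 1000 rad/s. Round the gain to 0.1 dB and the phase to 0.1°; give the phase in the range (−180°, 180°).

At s = jω = j1000:
quadratic: (j1000)² + 110·j1000 + 10000 = -990000 + j110000 → |·| ≈ 9.9609e+05, ∠ ≈ 173.66°
|H| = 10000 / 9.9609e+05 ≈ 0.010039
Gain = 20 log₁₀(0.010039) ≈ -39.97 dB
∠H = 0.00° − 173.66° = -173.66°

-40.0 dB, -173.7°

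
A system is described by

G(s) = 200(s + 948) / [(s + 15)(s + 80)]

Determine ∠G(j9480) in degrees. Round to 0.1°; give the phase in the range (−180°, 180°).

At s = jω = j9480:
zero (s+948): 948 + j9480 → |·| = √(948²+9480²) = √90769104 ≈ 9527.3, ∠ = arctan(9480/948) ≈ 84.29°
pole (s+15): 15 + j9480 → |·| = √(15²+9480²) = √89870625 ≈ 9480, ∠ = arctan(9480/15) ≈ 89.91°
pole (s+80): 80 + j9480 → |·| = √(80²+9480²) = √89876800 ≈ 9480.3, ∠ = arctan(9480/80) ≈ 89.52°
∠G = 84.29° − 179.43° = -95.14°

-95.1°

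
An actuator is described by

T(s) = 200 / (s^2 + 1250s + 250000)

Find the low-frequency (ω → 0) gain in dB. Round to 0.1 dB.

T(0) = 200 / 250000 = 0.0008
20 log₁₀(0.0008) ≈ -61.94 dB

-61.9 dB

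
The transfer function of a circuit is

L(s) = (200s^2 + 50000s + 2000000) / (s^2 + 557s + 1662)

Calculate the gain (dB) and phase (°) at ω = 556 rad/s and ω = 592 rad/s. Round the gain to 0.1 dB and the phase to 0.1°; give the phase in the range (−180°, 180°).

Substitute s = j556:
Numerator: 200(j556)^2 + 50000(j556) + 2000000 = -59827200 + j27800000
Denominator: (j556)^2 + 557(j556) + 1662 = -307474 + j309692
|N| = √(59827200² + 27800000²) ≈ 6.5971e+07, ∠N ≈ 155.08°
|D| = √(307474² + 309692²) ≈ 4.3641e+05, ∠D ≈ 134.79°
|L| = 6.5971e+07 / 4.3641e+05 ≈ 151.17
Gain = 20 log₁₀(151.17) ≈ 43.59 dB
∠L = 155.08° − 134.79° = 20.29°

Substitute s = j592:
Numerator: 200(j592)^2 + 50000(j592) + 2000000 = -68092800 + j29600000
Denominator: (j592)^2 + 557(j592) + 1662 = -348802 + j329744
|N| = √(68092800² + 29600000²) ≈ 7.4248e+07, ∠N ≈ 156.51°
|D| = √(348802² + 329744²) ≈ 4.7999e+05, ∠D ≈ 136.61°
|L| = 7.4248e+07 / 4.7999e+05 ≈ 154.69
Gain = 20 log₁₀(154.69) ≈ 43.79 dB
∠L = 156.51° − 136.61° = 19.90°

ω = 556: 43.6 dB, 20.3°; ω = 592: 43.8 dB, 19.9°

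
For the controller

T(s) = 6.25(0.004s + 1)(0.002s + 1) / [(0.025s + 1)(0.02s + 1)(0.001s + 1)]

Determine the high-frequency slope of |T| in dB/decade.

Each pole contributes −20 dB/decade at high frequency; each zero contributes +20 dB/decade.
Net: 2 zero(s) − 3 pole(s) → -20 dB/decade.

-20 dB/decade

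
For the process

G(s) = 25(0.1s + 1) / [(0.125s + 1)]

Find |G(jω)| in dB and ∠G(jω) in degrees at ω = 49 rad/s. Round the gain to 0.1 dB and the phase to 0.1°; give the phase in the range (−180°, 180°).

26.1 dB, -2.3°

At ω = 49 rad/s:
zero (1 + j49·0.1) = 1 + j4.9 → |·| ≈ 5.001, ∠ ≈ 78.47°
pole (1 + j49·0.125) = 1 + j6.125 → |·| ≈ 6.2061, ∠ ≈ 80.73°
|G| = 25 · 5.001 / (6.2061) ≈ 20.146
Gain = 20 log₁₀(20.146) ≈ 26.08 dB
∠G = (78.47°) − (80.73°) = -2.26°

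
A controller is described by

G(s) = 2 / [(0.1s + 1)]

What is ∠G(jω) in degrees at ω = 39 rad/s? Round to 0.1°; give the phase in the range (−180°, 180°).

At ω = 39 rad/s:
pole (1 + j39·0.1) = 1 + j3.9 → |·| ≈ 4.0262, ∠ ≈ 75.62°
∠G = (0°) − (75.62°) = -75.62°

-75.6°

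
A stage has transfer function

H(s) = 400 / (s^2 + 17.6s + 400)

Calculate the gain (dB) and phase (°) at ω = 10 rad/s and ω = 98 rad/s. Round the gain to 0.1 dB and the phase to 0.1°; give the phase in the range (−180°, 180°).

ω = 10: 1.2 dB, -30.4°; ω = 98: -27.4 dB, -169.4°

At s = jω = j10:
quadratic: (j10)² + 17.6·j10 + 400 = 300 + j176 → |·| ≈ 347.82, ∠ ≈ 30.40°
|H| = 400 / 347.82 ≈ 1.15
Gain = 20 log₁₀(1.15) ≈ 1.21 dB
∠H = 0.00° − 30.40° = -30.40°

At s = jω = j98:
quadratic: (j98)² + 17.6·j98 + 400 = -9204 + j1724.8 → |·| ≈ 9364.2, ∠ ≈ 169.39°
|H| = 400 / 9364.2 ≈ 0.042716
Gain = 20 log₁₀(0.042716) ≈ -27.39 dB
∠H = 0.00° − 169.39° = -169.39°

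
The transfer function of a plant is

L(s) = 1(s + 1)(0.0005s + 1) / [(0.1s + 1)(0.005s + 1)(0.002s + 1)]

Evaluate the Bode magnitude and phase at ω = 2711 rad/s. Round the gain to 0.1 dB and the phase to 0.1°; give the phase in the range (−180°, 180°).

At ω = 2711 rad/s:
zero (1 + j2711·1) = 1 + j2711 → |·| ≈ 2711, ∠ ≈ 89.98°
zero (1 + j2711·0.0005) = 1 + j1.3555 → |·| ≈ 1.6845, ∠ ≈ 53.58°
pole (1 + j2711·0.1) = 1 + j271.1 → |·| ≈ 271.1, ∠ ≈ 89.79°
pole (1 + j2711·0.005) = 1 + j13.555 → |·| ≈ 13.592, ∠ ≈ 85.78°
pole (1 + j2711·0.002) = 1 + j5.422 → |·| ≈ 5.5134, ∠ ≈ 79.55°
|L| = 1 · 2711 · 1.6845 / (271.1 · 13.592 · 5.5134) ≈ 0.22479
Gain = 20 log₁₀(0.22479) ≈ -12.96 dB
∠L = (89.98° + 53.58°) − (89.79° + 85.78° + 79.55°) = -111.56°

-13.0 dB, -111.6°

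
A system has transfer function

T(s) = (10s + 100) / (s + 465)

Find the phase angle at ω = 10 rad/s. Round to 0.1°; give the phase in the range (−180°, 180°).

Substitute s = j10:
Numerator: 10(j10) + 100 = 100 + j100
Denominator: (j10) + 465 = 465 + j10
|N| = √(100² + 100²) ≈ 141.42, ∠N ≈ 45.00°
|D| = √(465² + 10²) ≈ 465.11, ∠D ≈ 1.23°
∠T = 45.00° − 1.23° = 43.77°

43.8°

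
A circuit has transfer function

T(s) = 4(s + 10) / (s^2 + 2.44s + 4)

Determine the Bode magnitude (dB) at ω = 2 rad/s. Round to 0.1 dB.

At s = jω = j2:
zero (s+10): 10 + j2 → |·| = √(10²+2²) = √104 ≈ 10.198, ∠ = arctan(2/10) ≈ 11.31°
quadratic: (j2)² + 2.44·j2 + 4 = 0 + j4.88 → |·| ≈ 4.88, ∠ ≈ 90.00°
|T| = 4 · 10.198 / 4.88 ≈ 8.359
Gain = 20 log₁₀(8.359) ≈ 18.44 dB

18.4 dB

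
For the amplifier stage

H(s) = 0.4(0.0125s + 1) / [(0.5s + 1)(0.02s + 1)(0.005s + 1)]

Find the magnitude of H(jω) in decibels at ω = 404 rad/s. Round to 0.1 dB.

At ω = 404 rad/s:
zero (1 + j404·0.0125) = 1 + j5.05 → |·| ≈ 5.1481, ∠ ≈ 78.80°
pole (1 + j404·0.5) = 1 + j202 → |·| ≈ 202, ∠ ≈ 89.72°
pole (1 + j404·0.02) = 1 + j8.08 → |·| ≈ 8.1416, ∠ ≈ 82.94°
pole (1 + j404·0.005) = 1 + j2.02 → |·| ≈ 2.254, ∠ ≈ 63.66°
|H| = 0.4 · 5.1481 / (202 · 8.1416 · 2.254) ≈ 0.00055551
Gain = 20 log₁₀(0.00055551) ≈ -65.11 dB

-65.1 dB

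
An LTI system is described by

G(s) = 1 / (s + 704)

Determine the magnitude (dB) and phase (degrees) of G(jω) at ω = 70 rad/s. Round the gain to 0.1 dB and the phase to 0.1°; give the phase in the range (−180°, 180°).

-57.0 dB, -5.7°

At s = jω = j70:
pole (s+704): 704 + j70 → |·| = √(704²+70²) = √500516 ≈ 707.47, ∠ = arctan(70/704) ≈ 5.68°
|G| = 1 / 707.47 ≈ 0.0014135
Gain = 20 log₁₀(0.0014135) ≈ -56.99 dB
∠G = 0.00° − 5.68° = -5.68°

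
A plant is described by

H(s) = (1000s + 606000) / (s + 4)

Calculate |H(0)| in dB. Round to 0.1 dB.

H(0) = 606000 / 4 = 1.515e+05
20 log₁₀(1.515e+05) ≈ 103.61 dB

103.6 dB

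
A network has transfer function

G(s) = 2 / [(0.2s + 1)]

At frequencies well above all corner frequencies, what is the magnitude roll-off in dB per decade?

Each pole contributes −20 dB/decade at high frequency; each zero contributes +20 dB/decade.
Net: 0 zero(s) − 1 pole(s) → -20 dB/decade.

-20 dB/decade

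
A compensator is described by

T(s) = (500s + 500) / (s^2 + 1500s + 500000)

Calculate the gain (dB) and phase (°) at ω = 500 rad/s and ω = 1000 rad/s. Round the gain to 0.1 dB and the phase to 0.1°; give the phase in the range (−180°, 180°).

ω = 500: -10.0 dB, 18.3°; ω = 1000: -10.0 dB, -18.5°

Substitute s = j500:
Numerator: 500(j500) + 500 = 500 + j250000
Denominator: (j500)^2 + 1500(j500) + 500000 = 250000 + j750000
|N| = √(500² + 250000²) ≈ 2.5e+05, ∠N ≈ 89.89°
|D| = √(250000² + 750000²) ≈ 7.9057e+05, ∠D ≈ 71.57°
|T| = 2.5e+05 / 7.9057e+05 ≈ 0.31623
Gain = 20 log₁₀(0.31623) ≈ -10.00 dB
∠T = 89.89° − 71.57° = 18.32°

Substitute s = j1000:
Numerator: 500(j1000) + 500 = 500 + j500000
Denominator: (j1000)^2 + 1500(j1000) + 500000 = -500000 + j1500000
|N| = √(500² + 500000²) ≈ 5e+05, ∠N ≈ 89.94°
|D| = √(500000² + 1500000²) ≈ 1.5811e+06, ∠D ≈ 108.43°
|T| = 5e+05 / 1.5811e+06 ≈ 0.31624
Gain = 20 log₁₀(0.31624) ≈ -10.00 dB
∠T = 89.94° − 108.43° = -18.49°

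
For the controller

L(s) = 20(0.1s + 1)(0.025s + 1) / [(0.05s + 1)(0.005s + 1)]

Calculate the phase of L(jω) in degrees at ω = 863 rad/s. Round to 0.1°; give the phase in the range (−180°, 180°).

At ω = 863 rad/s:
zero (1 + j863·0.1) = 1 + j86.3 → |·| ≈ 86.306, ∠ ≈ 89.34°
zero (1 + j863·0.025) = 1 + j21.575 → |·| ≈ 21.598, ∠ ≈ 87.35°
pole (1 + j863·0.05) = 1 + j43.15 → |·| ≈ 43.162, ∠ ≈ 88.67°
pole (1 + j863·0.005) = 1 + j4.315 → |·| ≈ 4.4294, ∠ ≈ 76.95°
∠L = (89.34° + 87.35°) − (88.67° + 76.95°) = 11.07°

11.1°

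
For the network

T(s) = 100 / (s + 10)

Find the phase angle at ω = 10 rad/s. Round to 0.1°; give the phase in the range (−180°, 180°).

-45.0°

At s = jω = j10:
pole (s+10): 10 + j10 → |·| = √(10²+10²) = √200 ≈ 14.142, ∠ = arctan(10/10) ≈ 45.00°
∠T = 0.00° − 45.00° = -45.00°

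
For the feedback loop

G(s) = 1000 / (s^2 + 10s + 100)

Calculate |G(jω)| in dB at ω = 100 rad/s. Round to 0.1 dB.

At s = jω = j100:
quadratic: (j100)² + 10·j100 + 100 = -9900 + j1000 → |·| ≈ 9950.4, ∠ ≈ 174.23°
|G| = 1000 / 9950.4 ≈ 0.1005
Gain = 20 log₁₀(0.1005) ≈ -19.96 dB

-20.0 dB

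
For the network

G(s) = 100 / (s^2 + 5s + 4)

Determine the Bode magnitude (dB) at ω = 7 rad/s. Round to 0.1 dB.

Substitute s = j7:
Numerator: 100 = 100 + j0
Denominator: (j7)^2 + 5(j7) + 4 = -45 + j35
|N| = √(100² + 0²) ≈ 100, ∠N ≈ 0.00°
|D| = √(45² + 35²) ≈ 57.009, ∠D ≈ 142.13°
|G| = 100 / 57.009 ≈ 1.7541
Gain = 20 log₁₀(1.7541) ≈ 4.88 dB

4.9 dB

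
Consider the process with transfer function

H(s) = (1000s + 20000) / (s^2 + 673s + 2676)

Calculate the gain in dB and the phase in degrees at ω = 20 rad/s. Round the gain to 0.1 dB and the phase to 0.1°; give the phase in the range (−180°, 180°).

Substitute s = j20:
Numerator: 1000(j20) + 20000 = 20000 + j20000
Denominator: (j20)^2 + 673(j20) + 2676 = 2276 + j13460
|N| = √(20000² + 20000²) ≈ 28284, ∠N ≈ 45.00°
|D| = √(2276² + 13460²) ≈ 13651, ∠D ≈ 80.40°
|H| = 28284 / 13651 ≈ 2.0719
Gain = 20 log₁₀(2.0719) ≈ 6.33 dB
∠H = 45.00° − 80.40° = -35.40°

6.3 dB, -35.4°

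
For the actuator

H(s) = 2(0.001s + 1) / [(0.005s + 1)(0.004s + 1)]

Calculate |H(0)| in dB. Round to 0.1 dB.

6.0 dB

H(0) = 2 · 1 / 1 = 2
20 log₁₀(2) ≈ 6.02 dB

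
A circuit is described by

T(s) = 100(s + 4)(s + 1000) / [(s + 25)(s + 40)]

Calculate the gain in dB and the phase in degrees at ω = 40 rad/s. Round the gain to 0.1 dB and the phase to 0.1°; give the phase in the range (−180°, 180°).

63.6 dB, -16.4°

At s = jω = j40:
zero (s+4): 4 + j40 → |·| = √(4²+40²) = √1616 ≈ 40.2, ∠ = arctan(40/4) ≈ 84.29°
zero (s+1000): 1000 + j40 → |·| = √(1000²+40²) = √1001600 ≈ 1000.8, ∠ = arctan(40/1000) ≈ 2.29°
pole (s+25): 25 + j40 → |·| = √(25²+40²) = √2225 ≈ 47.17, ∠ = arctan(40/25) ≈ 57.99°
pole (s+40): 40 + j40 → |·| = √(40²+40²) = √3200 ≈ 56.569, ∠ = arctan(40/40) ≈ 45.00°
|T| = 100 · 40232 / 2668.4 ≈ 1507.7
Gain = 20 log₁₀(1507.7) ≈ 63.57 dB
∠T = 86.58° − 102.99° = -16.41°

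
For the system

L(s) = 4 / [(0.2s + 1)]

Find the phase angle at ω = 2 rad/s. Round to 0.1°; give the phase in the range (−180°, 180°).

At ω = 2 rad/s:
pole (1 + j2·0.2) = 1 + j0.4 → |·| ≈ 1.077, ∠ ≈ 21.80°
∠L = (0°) − (21.80°) = -21.80°

-21.8°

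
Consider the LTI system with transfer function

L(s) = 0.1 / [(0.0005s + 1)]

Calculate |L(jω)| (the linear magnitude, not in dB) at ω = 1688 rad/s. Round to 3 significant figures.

0.0764

At ω = 1688 rad/s:
pole (1 + j1688·0.0005) = 1 + j0.844 → |·| ≈ 1.3086, ∠ ≈ 40.16°
|L| = 0.1 · 1 / (1.3086) ≈ 0.076418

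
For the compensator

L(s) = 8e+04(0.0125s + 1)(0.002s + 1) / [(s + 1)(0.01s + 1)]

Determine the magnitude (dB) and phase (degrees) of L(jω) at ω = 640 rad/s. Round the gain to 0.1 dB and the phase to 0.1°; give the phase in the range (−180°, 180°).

48.1 dB, -36.2°

At ω = 640 rad/s:
zero (1 + j640·0.0125) = 1 + j8 → |·| ≈ 8.0623, ∠ ≈ 82.87°
zero (1 + j640·0.002) = 1 + j1.28 → |·| ≈ 1.6243, ∠ ≈ 52.00°
pole (1 + j640·1) = 1 + j640 → |·| ≈ 640, ∠ ≈ 89.91°
pole (1 + j640·0.01) = 1 + j6.4 → |·| ≈ 6.4777, ∠ ≈ 81.12°
|L| = 8e+04 · 8.0623 · 1.6243 / (640 · 6.4777) ≈ 252.71
Gain = 20 log₁₀(252.71) ≈ 48.05 dB
∠L = (82.87° + 52.00°) − (89.91° + 81.12°) = -36.16°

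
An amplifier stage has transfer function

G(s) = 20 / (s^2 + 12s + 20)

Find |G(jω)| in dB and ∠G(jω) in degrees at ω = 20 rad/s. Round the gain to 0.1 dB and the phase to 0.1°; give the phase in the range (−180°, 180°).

Substitute s = j20:
Numerator: 20 = 20 + j0
Denominator: (j20)^2 + 12(j20) + 20 = -380 + j240
|N| = √(20² + 0²) ≈ 20, ∠N ≈ 0.00°
|D| = √(380² + 240²) ≈ 449.44, ∠D ≈ 147.72°
|G| = 20 / 449.44 ≈ 0.0445
Gain = 20 log₁₀(0.0445) ≈ -27.03 dB
∠G = 0.00° − 147.72° = -147.72°

-27.0 dB, -147.7°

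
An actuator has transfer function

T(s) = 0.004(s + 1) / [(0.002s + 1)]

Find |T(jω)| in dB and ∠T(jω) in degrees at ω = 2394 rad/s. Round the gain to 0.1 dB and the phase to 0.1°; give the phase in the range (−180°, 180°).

At ω = 2394 rad/s:
zero (1 + j2394·1) = 1 + j2394 → |·| ≈ 2394, ∠ ≈ 89.98°
pole (1 + j2394·0.002) = 1 + j4.788 → |·| ≈ 4.8913, ∠ ≈ 78.20°
|T| = 0.004 · 2394 / (4.8913) ≈ 1.9578
Gain = 20 log₁₀(1.9578) ≈ 5.84 dB
∠T = (89.98°) − (78.20°) = 11.78°

5.8 dB, 11.8°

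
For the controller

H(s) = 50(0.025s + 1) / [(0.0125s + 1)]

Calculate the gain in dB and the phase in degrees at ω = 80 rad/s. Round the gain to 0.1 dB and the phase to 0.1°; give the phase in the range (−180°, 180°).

38.0 dB, 18.4°

At ω = 80 rad/s:
zero (1 + j80·0.025) = 1 + j2 → |·| ≈ 2.2361, ∠ ≈ 63.43°
pole (1 + j80·0.0125) = 1 + j1 → |·| ≈ 1.4142, ∠ ≈ 45.00°
|H| = 50 · 2.2361 / (1.4142) ≈ 79.059
Gain = 20 log₁₀(79.059) ≈ 37.96 dB
∠H = (63.43°) − (45.00°) = 18.43°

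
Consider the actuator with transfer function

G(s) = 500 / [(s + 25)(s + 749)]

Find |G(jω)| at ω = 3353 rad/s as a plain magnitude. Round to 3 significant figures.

At s = jω = j3353:
pole (s+25): 25 + j3353 → |·| = √(25²+3353²) = √11243234 ≈ 3353.1, ∠ = arctan(3353/25) ≈ 89.57°
pole (s+749): 749 + j3353 → |·| = √(749²+3353²) = √11803610 ≈ 3435.6, ∠ = arctan(3353/749) ≈ 77.41°
|G| = 500 / 1.152e+07 ≈ 4.3403e-05

4.34e-05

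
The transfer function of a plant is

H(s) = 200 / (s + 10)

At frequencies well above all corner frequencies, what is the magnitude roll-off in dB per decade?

-20 dB/decade

Each pole contributes −20 dB/decade at high frequency; each zero contributes +20 dB/decade.
Net: 0 zero(s) − 1 pole(s) → -20 dB/decade.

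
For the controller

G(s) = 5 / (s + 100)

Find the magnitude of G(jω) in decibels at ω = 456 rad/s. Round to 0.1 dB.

At s = jω = j456:
pole (s+100): 100 + j456 → |·| = √(100²+456²) = √217936 ≈ 466.84, ∠ = arctan(456/100) ≈ 77.63°
|G| = 5 / 466.84 ≈ 0.01071
Gain = 20 log₁₀(0.01071) ≈ -39.40 dB

-39.4 dB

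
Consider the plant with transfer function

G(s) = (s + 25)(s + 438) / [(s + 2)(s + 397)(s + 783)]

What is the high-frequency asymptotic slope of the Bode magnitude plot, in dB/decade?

Each pole contributes −20 dB/decade at high frequency; each zero contributes +20 dB/decade.
Net: 2 zero(s) − 3 pole(s) → -20 dB/decade.

-20 dB/decade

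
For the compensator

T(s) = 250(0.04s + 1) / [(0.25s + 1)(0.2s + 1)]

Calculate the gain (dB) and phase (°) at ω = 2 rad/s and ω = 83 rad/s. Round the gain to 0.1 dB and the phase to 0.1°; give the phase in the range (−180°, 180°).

ω = 2: 46.4 dB, -43.8°; ω = 83: 8.0 dB, -100.6°

At ω = 2 rad/s:
zero (1 + j2·0.04) = 1 + j0.08 → |·| ≈ 1.0032, ∠ ≈ 4.57°
pole (1 + j2·0.25) = 1 + j0.5 → |·| ≈ 1.118, ∠ ≈ 26.57°
pole (1 + j2·0.2) = 1 + j0.4 → |·| ≈ 1.077, ∠ ≈ 21.80°
|T| = 250 · 1.0032 / (1.118 · 1.077) ≈ 208.29
Gain = 20 log₁₀(208.29) ≈ 46.37 dB
∠T = (4.57°) − (26.57° + 21.80°) = -43.80°

At ω = 83 rad/s:
zero (1 + j83·0.04) = 1 + j3.32 → |·| ≈ 3.4673, ∠ ≈ 73.24°
pole (1 + j83·0.25) = 1 + j20.75 → |·| ≈ 20.774, ∠ ≈ 87.24°
pole (1 + j83·0.2) = 1 + j16.6 → |·| ≈ 16.63, ∠ ≈ 86.55°
|T| = 250 · 3.4673 / (20.774 · 16.63) ≈ 2.5091
Gain = 20 log₁₀(2.5091) ≈ 7.99 dB
∠T = (73.24°) − (87.24° + 86.55°) = -100.55°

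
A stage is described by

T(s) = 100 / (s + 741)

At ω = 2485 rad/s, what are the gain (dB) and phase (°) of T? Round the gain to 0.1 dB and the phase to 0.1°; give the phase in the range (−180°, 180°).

-28.3 dB, -73.4°

At s = jω = j2485:
pole (s+741): 741 + j2485 → |·| = √(741²+2485²) = √6724306 ≈ 2593.1, ∠ = arctan(2485/741) ≈ 73.40°
|T| = 100 / 2593.1 ≈ 0.038564
Gain = 20 log₁₀(0.038564) ≈ -28.28 dB
∠T = 0.00° − 73.40° = -73.40°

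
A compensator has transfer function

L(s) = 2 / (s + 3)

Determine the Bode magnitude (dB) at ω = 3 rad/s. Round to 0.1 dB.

At s = jω = j3:
pole (s+3): 3 + j3 → |·| = √(3²+3²) = √18 ≈ 4.2426, ∠ = arctan(3/3) ≈ 45.00°
|L| = 2 / 4.2426 ≈ 0.47141
Gain = 20 log₁₀(0.47141) ≈ -6.53 dB

-6.5 dB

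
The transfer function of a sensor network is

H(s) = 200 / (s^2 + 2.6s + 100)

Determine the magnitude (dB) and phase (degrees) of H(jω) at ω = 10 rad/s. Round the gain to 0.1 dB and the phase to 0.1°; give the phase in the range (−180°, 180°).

17.7 dB, -90.0°

At s = jω = j10:
quadratic: (j10)² + 2.6·j10 + 100 = 0 + j26 → |·| ≈ 26, ∠ ≈ 90.00°
|H| = 200 / 26 ≈ 7.6923
Gain = 20 log₁₀(7.6923) ≈ 17.72 dB
∠H = 0.00° − 90.00° = -90.00°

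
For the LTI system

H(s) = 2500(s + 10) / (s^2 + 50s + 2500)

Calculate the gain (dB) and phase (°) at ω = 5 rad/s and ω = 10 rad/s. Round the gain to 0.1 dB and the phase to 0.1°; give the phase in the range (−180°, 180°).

At s = jω = j5:
zero (s+10): 10 + j5 → |·| = √(10²+5²) = √125 ≈ 11.18, ∠ = arctan(5/10) ≈ 26.57°
quadratic: (j5)² + 50·j5 + 2500 = 2475 + j250 → |·| ≈ 2487.6, ∠ ≈ 5.77°
|H| = 2500 · 11.18 / 2487.6 ≈ 11.236
Gain = 20 log₁₀(11.236) ≈ 21.01 dB
∠H = 26.57° − 5.77° = 20.80°

At s = jω = j10:
zero (s+10): 10 + j10 → |·| = √(10²+10²) = √200 ≈ 14.142, ∠ = arctan(10/10) ≈ 45.00°
quadratic: (j10)² + 50·j10 + 2500 = 2400 + j500 → |·| ≈ 2451.5, ∠ ≈ 11.77°
|H| = 2500 · 14.142 / 2451.5 ≈ 14.422
Gain = 20 log₁₀(14.422) ≈ 23.18 dB
∠H = 45.00° − 11.77° = 33.23°

ω = 5: 21.0 dB, 20.8°; ω = 10: 23.2 dB, 33.2°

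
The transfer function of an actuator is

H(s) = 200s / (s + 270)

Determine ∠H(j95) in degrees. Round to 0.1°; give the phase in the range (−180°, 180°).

At s = jω = j95:
zero at origin: s = j95 → |·| = 95, ∠ = 90.00°
pole (s+270): 270 + j95 → |·| = √(270²+95²) = √81925 ≈ 286.23, ∠ = arctan(95/270) ≈ 19.38°
∠H = 90.00° − 19.38° = 70.62°

70.6°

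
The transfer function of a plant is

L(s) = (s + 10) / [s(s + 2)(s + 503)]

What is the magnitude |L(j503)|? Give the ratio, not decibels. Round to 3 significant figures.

2.80e-06

At s = jω = j503:
zero (s+10): 10 + j503 → |·| = √(10²+503²) = √253109 ≈ 503.1, ∠ = arctan(503/10) ≈ 88.86°
pole (s+2): 2 + j503 → |·| = √(2²+503²) = √253013 ≈ 503, ∠ = arctan(503/2) ≈ 89.77°
pole (s+503): 503 + j503 → |·| = √(503²+503²) = √506018 ≈ 711.35, ∠ = arctan(503/503) ≈ 45.00°
pole at origin: |s| = 503, ∠ = 90.00° (in denominator)
|L| = 1 · 503.1 / 1.7998e+08 ≈ 2.7953e-06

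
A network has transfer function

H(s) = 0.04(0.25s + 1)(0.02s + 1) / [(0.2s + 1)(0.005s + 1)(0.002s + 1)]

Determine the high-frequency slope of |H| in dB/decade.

-20 dB/decade

Each pole contributes −20 dB/decade at high frequency; each zero contributes +20 dB/decade.
Net: 2 zero(s) − 3 pole(s) → -20 dB/decade.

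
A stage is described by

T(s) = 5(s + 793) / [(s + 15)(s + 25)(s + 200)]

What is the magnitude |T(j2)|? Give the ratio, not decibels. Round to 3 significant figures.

At s = jω = j2:
zero (s+793): 793 + j2 → |·| = √(793²+2²) = √628853 ≈ 793, ∠ = arctan(2/793) ≈ 0.14°
pole (s+15): 15 + j2 → |·| = √(15²+2²) = √229 ≈ 15.133, ∠ = arctan(2/15) ≈ 7.59°
pole (s+25): 25 + j2 → |·| = √(25²+2²) = √629 ≈ 25.08, ∠ = arctan(2/25) ≈ 4.57°
pole (s+200): 200 + j2 → |·| = √(200²+2²) = √40004 ≈ 200.01, ∠ = arctan(2/200) ≈ 0.57°
|T| = 5 · 793 / 75911 ≈ 0.052232

0.0522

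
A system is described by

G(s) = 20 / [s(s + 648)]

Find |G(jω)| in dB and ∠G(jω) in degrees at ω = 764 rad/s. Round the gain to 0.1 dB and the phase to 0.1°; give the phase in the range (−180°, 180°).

At s = jω = j764:
pole (s+648): 648 + j764 → |·| = √(648²+764²) = √1003600 ≈ 1001.8, ∠ = arctan(764/648) ≈ 49.70°
pole at origin: |s| = 764, ∠ = 90.00° (in denominator)
|G| = 20 / 7.6538e+05 ≈ 2.6131e-05
Gain = 20 log₁₀(2.6131e-05) ≈ -91.66 dB
∠G = 0.00° − 139.70° = -139.70°

-91.7 dB, -139.7°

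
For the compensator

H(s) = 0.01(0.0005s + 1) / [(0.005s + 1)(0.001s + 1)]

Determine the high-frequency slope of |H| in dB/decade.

Each pole contributes −20 dB/decade at high frequency; each zero contributes +20 dB/decade.
Net: 1 zero(s) − 2 pole(s) → -20 dB/decade.

-20 dB/decade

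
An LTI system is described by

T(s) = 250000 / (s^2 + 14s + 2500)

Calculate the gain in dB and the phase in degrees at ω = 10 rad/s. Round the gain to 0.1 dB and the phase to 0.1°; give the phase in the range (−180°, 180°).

At s = jω = j10:
quadratic: (j10)² + 14·j10 + 2500 = 2400 + j140 → |·| ≈ 2404.1, ∠ ≈ 3.34°
|T| = 250000 / 2404.1 ≈ 103.99
Gain = 20 log₁₀(103.99) ≈ 40.34 dB
∠T = 0.00° − 3.34° = -3.34°

40.3 dB, -3.3°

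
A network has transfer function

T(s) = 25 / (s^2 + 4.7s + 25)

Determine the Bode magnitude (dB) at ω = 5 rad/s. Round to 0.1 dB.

0.5 dB

At s = jω = j5:
quadratic: (j5)² + 4.7·j5 + 25 = 0 + j23.5 → |·| ≈ 23.5, ∠ ≈ 90.00°
|T| = 25 / 23.5 ≈ 1.0638
Gain = 20 log₁₀(1.0638) ≈ 0.54 dB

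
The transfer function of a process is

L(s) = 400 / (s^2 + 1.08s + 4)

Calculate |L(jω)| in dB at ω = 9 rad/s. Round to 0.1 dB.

At s = jω = j9:
quadratic: (j9)² + 1.08·j9 + 4 = -77 + j9.72 → |·| ≈ 77.611, ∠ ≈ 172.81°
|L| = 400 / 77.611 ≈ 5.1539
Gain = 20 log₁₀(5.1539) ≈ 14.24 dB

14.2 dB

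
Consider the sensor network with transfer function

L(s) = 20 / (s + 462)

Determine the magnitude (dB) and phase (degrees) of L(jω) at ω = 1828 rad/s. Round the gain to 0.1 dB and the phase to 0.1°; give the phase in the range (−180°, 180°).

-39.5 dB, -75.8°

Substitute s = j1828:
Numerator: 20 = 20 + j0
Denominator: (j1828) + 462 = 462 + j1828
|N| = √(20² + 0²) ≈ 20, ∠N ≈ 0.00°
|D| = √(462² + 1828²) ≈ 1885.5, ∠D ≈ 75.82°
|L| = 20 / 1885.5 ≈ 0.010607
Gain = 20 log₁₀(0.010607) ≈ -39.49 dB
∠L = 0.00° − 75.82° = -75.82°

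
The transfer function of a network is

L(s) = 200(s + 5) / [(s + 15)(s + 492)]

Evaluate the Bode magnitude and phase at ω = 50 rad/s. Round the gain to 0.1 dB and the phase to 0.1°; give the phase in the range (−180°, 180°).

-8.2 dB, 5.2°

At s = jω = j50:
zero (s+5): 5 + j50 → |·| = √(5²+50²) = √2525 ≈ 50.249, ∠ = arctan(50/5) ≈ 84.29°
pole (s+15): 15 + j50 → |·| = √(15²+50²) = √2725 ≈ 52.202, ∠ = arctan(50/15) ≈ 73.30°
pole (s+492): 492 + j50 → |·| = √(492²+50²) = √244564 ≈ 494.53, ∠ = arctan(50/492) ≈ 5.80°
|L| = 200 · 50.249 / 25815 ≈ 0.3893
Gain = 20 log₁₀(0.3893) ≈ -8.19 dB
∠L = 84.29° − 79.10° = 5.19°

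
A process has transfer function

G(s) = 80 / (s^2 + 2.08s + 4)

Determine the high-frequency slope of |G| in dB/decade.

-40 dB/decade

Each pole contributes −20 dB/decade at high frequency; each zero contributes +20 dB/decade.
Net: 0 zero(s) − 2 pole(s) → -40 dB/decade.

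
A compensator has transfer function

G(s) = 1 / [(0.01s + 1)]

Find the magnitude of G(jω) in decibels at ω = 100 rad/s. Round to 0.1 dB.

-3.0 dB

At ω = 100 rad/s:
pole (1 + j100·0.01) = 1 + j1 → |·| ≈ 1.4142, ∠ ≈ 45.00°
|G| = 1 · 1 / (1.4142) ≈ 0.70711
Gain = 20 log₁₀(0.70711) ≈ -3.01 dB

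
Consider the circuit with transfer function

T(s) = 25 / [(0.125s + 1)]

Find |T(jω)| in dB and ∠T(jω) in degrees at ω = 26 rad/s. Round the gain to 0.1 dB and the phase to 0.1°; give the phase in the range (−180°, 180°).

17.3 dB, -72.9°

At ω = 26 rad/s:
pole (1 + j26·0.125) = 1 + j3.25 → |·| ≈ 3.4004, ∠ ≈ 72.90°
|T| = 25 · 1 / (3.4004) ≈ 7.3521
Gain = 20 log₁₀(7.3521) ≈ 17.33 dB
∠T = (0°) − (72.90°) = -72.90°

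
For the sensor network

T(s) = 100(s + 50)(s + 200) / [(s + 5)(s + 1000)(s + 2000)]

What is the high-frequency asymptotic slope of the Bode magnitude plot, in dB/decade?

-20 dB/decade

Each pole contributes −20 dB/decade at high frequency; each zero contributes +20 dB/decade.
Net: 2 zero(s) − 3 pole(s) → -20 dB/decade.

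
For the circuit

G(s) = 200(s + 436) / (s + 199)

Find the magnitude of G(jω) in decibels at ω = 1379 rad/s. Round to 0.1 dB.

At s = jω = j1379:
zero (s+436): 436 + j1379 → |·| = √(436²+1379²) = √2091737 ≈ 1446.3, ∠ = arctan(1379/436) ≈ 72.45°
pole (s+199): 199 + j1379 → |·| = √(199²+1379²) = √1941242 ≈ 1393.3, ∠ = arctan(1379/199) ≈ 81.79°
|G| = 200 · 1446.3 / 1393.3 ≈ 207.61
Gain = 20 log₁₀(207.61) ≈ 46.34 dB

46.3 dB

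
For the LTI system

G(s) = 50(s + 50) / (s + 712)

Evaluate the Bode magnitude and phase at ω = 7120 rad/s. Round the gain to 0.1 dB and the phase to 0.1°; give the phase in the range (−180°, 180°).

33.9 dB, 5.3°

At s = jω = j7120:
zero (s+50): 50 + j7120 → |·| = √(50²+7120²) = √50696900 ≈ 7120.2, ∠ = arctan(7120/50) ≈ 89.60°
pole (s+712): 712 + j7120 → |·| = √(712²+7120²) = √51201344 ≈ 7155.5, ∠ = arctan(7120/712) ≈ 84.29°
|G| = 50 · 7120.2 / 7155.5 ≈ 49.753
Gain = 20 log₁₀(49.753) ≈ 33.94 dB
∠G = 89.60° − 84.29° = 5.31°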